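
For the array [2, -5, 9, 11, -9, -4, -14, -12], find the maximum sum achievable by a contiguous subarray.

Using Kadane's algorithm on [2, -5, 9, 11, -9, -4, -14, -12]:

Scanning through the array:
Position 1 (value -5): max_ending_here = -3, max_so_far = 2
Position 2 (value 9): max_ending_here = 9, max_so_far = 9
Position 3 (value 11): max_ending_here = 20, max_so_far = 20
Position 4 (value -9): max_ending_here = 11, max_so_far = 20
Position 5 (value -4): max_ending_here = 7, max_so_far = 20
Position 6 (value -14): max_ending_here = -7, max_so_far = 20
Position 7 (value -12): max_ending_here = -12, max_so_far = 20

Maximum subarray: [9, 11]
Maximum sum: 20

The maximum subarray is [9, 11] with sum 20. This subarray runs from index 2 to index 3.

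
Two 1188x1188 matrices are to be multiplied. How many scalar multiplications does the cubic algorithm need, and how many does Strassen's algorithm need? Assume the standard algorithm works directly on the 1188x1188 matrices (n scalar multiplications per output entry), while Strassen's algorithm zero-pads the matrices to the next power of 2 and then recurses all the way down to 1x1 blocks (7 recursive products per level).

Matrix multiplication for 1188x1188 matrices:

Strassen's algorithm requires power-of-2 dimensions. Pad 1188x1188 to 2048x2048 (next power of 2).

Standard algorithm: 1188^3 = 1676676672 multiplications
Strassen's algorithm: 7^(log2(2048)) = 7^11 = 1977326743 multiplications
Difference: 1676676672 - 1977326743 = -300650071 (Strassen uses MORE here due to padding overhead — for small or just-over-power-of-2 n, padding can outweigh the per-level savings)

Standard: 1676676672 multiplications (1188^3). Strassen: 1977326743 multiplications (7^11, after padding to 2048x2048). Strassen reduces 8 recursive multiplications to 7 at each level.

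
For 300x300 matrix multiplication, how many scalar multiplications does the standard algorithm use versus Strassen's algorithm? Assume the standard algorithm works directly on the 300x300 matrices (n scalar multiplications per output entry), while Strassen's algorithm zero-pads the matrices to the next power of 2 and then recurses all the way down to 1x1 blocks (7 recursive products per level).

Matrix multiplication for 300x300 matrices:

Strassen's algorithm requires power-of-2 dimensions. Pad 300x300 to 512x512 (next power of 2).

Standard algorithm: 300^3 = 27000000 multiplications
Strassen's algorithm: 7^(log2(512)) = 7^9 = 40353607 multiplications
Difference: 27000000 - 40353607 = -13353607 (Strassen uses MORE here due to padding overhead — for small or just-over-power-of-2 n, padding can outweigh the per-level savings)

Standard: 27000000 multiplications (300^3). Strassen: 40353607 multiplications (7^9, after padding to 512x512). Strassen reduces 8 recursive multiplications to 7 at each level.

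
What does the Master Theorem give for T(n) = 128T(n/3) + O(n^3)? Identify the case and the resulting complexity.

Master Theorem for T(n) = 128T(n/3) + O(n^3):

a = 128, b = 3, c = 3
log_b(a) = log_3(128) = 4.4165

Case 1: c = 3 < log_3(128) = 4.4165
T(n) = O(n^(log_3 128))

For T(n) = 128T(n/3) + O(n^3): log_3(128) = 4.4165. This is Case 1 of the Master Theorem (c < log_b(a), work dominated by leaves), giving O(n^(log_3 128)).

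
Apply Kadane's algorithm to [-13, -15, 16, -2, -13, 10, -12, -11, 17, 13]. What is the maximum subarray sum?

Using Kadane's algorithm on [-13, -15, 16, -2, -13, 10, -12, -11, 17, 13]:

Scanning through the array:
Position 1 (value -15): max_ending_here = -15, max_so_far = -13
Position 2 (value 16): max_ending_here = 16, max_so_far = 16
Position 3 (value -2): max_ending_here = 14, max_so_far = 16
Position 4 (value -13): max_ending_here = 1, max_so_far = 16
Position 5 (value 10): max_ending_here = 11, max_so_far = 16
Position 6 (value -12): max_ending_here = -1, max_so_far = 16
Position 7 (value -11): max_ending_here = -11, max_so_far = 16
Position 8 (value 17): max_ending_here = 17, max_so_far = 17
Position 9 (value 13): max_ending_here = 30, max_so_far = 30

Maximum subarray: [17, 13]
Maximum sum: 30

The maximum subarray is [17, 13] with sum 30. This subarray runs from index 8 to index 9.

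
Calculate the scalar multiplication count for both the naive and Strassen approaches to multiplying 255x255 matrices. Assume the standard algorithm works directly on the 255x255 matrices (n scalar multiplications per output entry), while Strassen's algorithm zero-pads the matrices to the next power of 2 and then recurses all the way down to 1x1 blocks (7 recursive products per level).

Matrix multiplication for 255x255 matrices:

Strassen's algorithm requires power-of-2 dimensions. Pad 255x255 to 256x256 (next power of 2).

Standard algorithm: 255^3 = 16581375 multiplications
Strassen's algorithm: 7^(log2(256)) = 7^8 = 5764801 multiplications
Savings: 16581375 - 5764801 = 10816574 multiplications

Standard: 16581375 multiplications (255^3). Strassen: 5764801 multiplications (7^8, after padding to 256x256). Strassen reduces 8 recursive multiplications to 7 at each level.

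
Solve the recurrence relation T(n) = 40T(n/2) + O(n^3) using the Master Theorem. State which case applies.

Master Theorem for T(n) = 40T(n/2) + O(n^3):

a = 40, b = 2, c = 3
log_b(a) = log_2(40) = 5.3219

Case 1: c = 3 < log_2(40) = 5.3219
T(n) = O(n^(log_2 40))

For T(n) = 40T(n/2) + O(n^3): log_2(40) = 5.3219. This is Case 1 of the Master Theorem (c < log_b(a), work dominated by leaves), giving O(n^(log_2 40)).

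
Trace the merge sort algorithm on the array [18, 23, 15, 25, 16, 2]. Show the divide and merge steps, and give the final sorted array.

Merge sort trace:

Split: [18, 23, 15, 25, 16, 2] -> [18, 23, 15] and [25, 16, 2]
  Split: [18, 23, 15] -> [18] and [23, 15]
    Split: [23, 15] -> [23] and [15]
    Merge: [23] + [15] -> [15, 23]
  Merge: [18] + [15, 23] -> [15, 18, 23]
  Split: [25, 16, 2] -> [25] and [16, 2]
    Split: [16, 2] -> [16] and [2]
    Merge: [16] + [2] -> [2, 16]
  Merge: [25] + [2, 16] -> [2, 16, 25]
Merge: [15, 18, 23] + [2, 16, 25] -> [2, 15, 16, 18, 23, 25]

Final sorted array: [2, 15, 16, 18, 23, 25]

The merge sort proceeds by recursively splitting the array and merging sorted halves.
After all merges, the sorted array is [2, 15, 16, 18, 23, 25].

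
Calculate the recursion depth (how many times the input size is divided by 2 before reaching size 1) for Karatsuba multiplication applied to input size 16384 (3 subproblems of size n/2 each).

For divide and conquer with division factor 2:

Problem sizes at each level:
Level 0: 16384
Level 1: 8192
Level 2: 4096
Level 3: 2048
Level 4: 1024
Level 5: 512
Level 6: 256
Level 7: 128
Level 8: 64
Level 9: 32
Level 10: 16
Level 11: 8
Level 12: 4
Level 13: 2
Level 14: 1

The root is level 0 and the size-1 base case is level 14 (the tree spans levels 0 through 14, i.e. 15 levels counting the root), so the depth is the number of divisions: log_2(16384) = 14

The recursion tree depth is log_2(16384) = 14. At each level, the problem size is divided by 2, so it takes 14 divisions to reduce to a base case of size 1. The algorithm makes 3 recursive calls at each level.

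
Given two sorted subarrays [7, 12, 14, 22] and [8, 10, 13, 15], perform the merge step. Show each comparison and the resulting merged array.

Merging process:

Compare 7 vs 8: take 7 from left. Merged: [7]
Compare 12 vs 8: take 8 from right. Merged: [7, 8]
Compare 12 vs 10: take 10 from right. Merged: [7, 8, 10]
Compare 12 vs 13: take 12 from left. Merged: [7, 8, 10, 12]
Compare 14 vs 13: take 13 from right. Merged: [7, 8, 10, 12, 13]
Compare 14 vs 15: take 14 from left. Merged: [7, 8, 10, 12, 13, 14]
Compare 22 vs 15: take 15 from right. Merged: [7, 8, 10, 12, 13, 14, 15]
Append remaining from left: [22]. Merged: [7, 8, 10, 12, 13, 14, 15, 22]

Final merged array: [7, 8, 10, 12, 13, 14, 15, 22]
Total comparisons: 7

The merged array is [7, 8, 10, 12, 13, 14, 15, 22], requiring 7 comparisons. The merge step runs in O(n) time where n is the total number of elements.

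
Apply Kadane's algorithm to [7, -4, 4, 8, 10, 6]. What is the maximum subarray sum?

Using Kadane's algorithm on [7, -4, 4, 8, 10, 6]:

Scanning through the array:
Position 1 (value -4): max_ending_here = 3, max_so_far = 7
Position 2 (value 4): max_ending_here = 7, max_so_far = 7
Position 3 (value 8): max_ending_here = 15, max_so_far = 15
Position 4 (value 10): max_ending_here = 25, max_so_far = 25
Position 5 (value 6): max_ending_here = 31, max_so_far = 31

Maximum subarray: [7, -4, 4, 8, 10, 6]
Maximum sum: 31

The maximum subarray is [7, -4, 4, 8, 10, 6] with sum 31. This subarray runs from index 0 to index 5.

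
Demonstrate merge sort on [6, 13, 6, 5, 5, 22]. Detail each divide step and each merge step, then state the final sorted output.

Merge sort trace:

Split: [6, 13, 6, 5, 5, 22] -> [6, 13, 6] and [5, 5, 22]
  Split: [6, 13, 6] -> [6] and [13, 6]
    Split: [13, 6] -> [13] and [6]
    Merge: [13] + [6] -> [6, 13]
  Merge: [6] + [6, 13] -> [6, 6, 13]
  Split: [5, 5, 22] -> [5] and [5, 22]
    Split: [5, 22] -> [5] and [22]
    Merge: [5] + [22] -> [5, 22]
  Merge: [5] + [5, 22] -> [5, 5, 22]
Merge: [6, 6, 13] + [5, 5, 22] -> [5, 5, 6, 6, 13, 22]

Final sorted array: [5, 5, 6, 6, 13, 22]

The merge sort proceeds by recursively splitting the array and merging sorted halves.
After all merges, the sorted array is [5, 5, 6, 6, 13, 22].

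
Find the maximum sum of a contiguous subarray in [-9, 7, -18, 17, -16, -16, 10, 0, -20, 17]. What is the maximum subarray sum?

Using Kadane's algorithm on [-9, 7, -18, 17, -16, -16, 10, 0, -20, 17]:

Scanning through the array:
Position 1 (value 7): max_ending_here = 7, max_so_far = 7
Position 2 (value -18): max_ending_here = -11, max_so_far = 7
Position 3 (value 17): max_ending_here = 17, max_so_far = 17
Position 4 (value -16): max_ending_here = 1, max_so_far = 17
Position 5 (value -16): max_ending_here = -15, max_so_far = 17
Position 6 (value 10): max_ending_here = 10, max_so_far = 17
Position 7 (value 0): max_ending_here = 10, max_so_far = 17
Position 8 (value -20): max_ending_here = -10, max_so_far = 17
Position 9 (value 17): max_ending_here = 17, max_so_far = 17

Maximum subarray: [17]
Maximum sum: 17

The maximum subarray is [17] with sum 17. This subarray runs from index 3 to index 3.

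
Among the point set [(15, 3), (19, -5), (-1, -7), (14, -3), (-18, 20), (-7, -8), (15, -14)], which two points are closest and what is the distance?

Computing all pairwise distances among 7 points:

d((15, 3), (19, -5)) = 8.9443
d((15, 3), (-1, -7)) = 18.868
d((15, 3), (14, -3)) = 6.0828
d((15, 3), (-18, 20)) = 37.1214
d((15, 3), (-7, -8)) = 24.5967
d((15, 3), (15, -14)) = 17.0
d((19, -5), (-1, -7)) = 20.0998
d((19, -5), (14, -3)) = 5.3852 <-- minimum
d((19, -5), (-18, 20)) = 44.6542
d((19, -5), (-7, -8)) = 26.1725
d((19, -5), (15, -14)) = 9.8489
d((-1, -7), (14, -3)) = 15.5242
d((-1, -7), (-18, 20)) = 31.9061
d((-1, -7), (-7, -8)) = 6.0828
d((-1, -7), (15, -14)) = 17.4642
d((14, -3), (-18, 20)) = 39.4081
d((14, -3), (-7, -8)) = 21.587
d((14, -3), (15, -14)) = 11.0454
d((-18, 20), (-7, -8)) = 30.0832
d((-18, 20), (15, -14)) = 47.3814
d((-7, -8), (15, -14)) = 22.8035

Closest pair: (19, -5) and (14, -3) with distance 5.3852

The closest pair is (19, -5) and (14, -3) with Euclidean distance 5.3852. For 7 points, brute-force pairwise comparison is shown above. For large n, the divide-and-conquer algorithm (sort by x, recurse on halves, check the dividing strip) achieves O(n log n).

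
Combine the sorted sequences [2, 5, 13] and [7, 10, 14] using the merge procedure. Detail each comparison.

Merging process:

Compare 2 vs 7: take 2 from left. Merged: [2]
Compare 5 vs 7: take 5 from left. Merged: [2, 5]
Compare 13 vs 7: take 7 from right. Merged: [2, 5, 7]
Compare 13 vs 10: take 10 from right. Merged: [2, 5, 7, 10]
Compare 13 vs 14: take 13 from left. Merged: [2, 5, 7, 10, 13]
Append remaining from right: [14]. Merged: [2, 5, 7, 10, 13, 14]

Final merged array: [2, 5, 7, 10, 13, 14]
Total comparisons: 5

The merged array is [2, 5, 7, 10, 13, 14], requiring 5 comparisons. The merge step runs in O(n) time where n is the total number of elements.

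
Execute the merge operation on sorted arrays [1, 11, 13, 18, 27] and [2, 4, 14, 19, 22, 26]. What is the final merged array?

Merging process:

Compare 1 vs 2: take 1 from left. Merged: [1]
Compare 11 vs 2: take 2 from right. Merged: [1, 2]
Compare 11 vs 4: take 4 from right. Merged: [1, 2, 4]
Compare 11 vs 14: take 11 from left. Merged: [1, 2, 4, 11]
Compare 13 vs 14: take 13 from left. Merged: [1, 2, 4, 11, 13]
Compare 18 vs 14: take 14 from right. Merged: [1, 2, 4, 11, 13, 14]
Compare 18 vs 19: take 18 from left. Merged: [1, 2, 4, 11, 13, 14, 18]
Compare 27 vs 19: take 19 from right. Merged: [1, 2, 4, 11, 13, 14, 18, 19]
Compare 27 vs 22: take 22 from right. Merged: [1, 2, 4, 11, 13, 14, 18, 19, 22]
Compare 27 vs 26: take 26 from right. Merged: [1, 2, 4, 11, 13, 14, 18, 19, 22, 26]
Append remaining from left: [27]. Merged: [1, 2, 4, 11, 13, 14, 18, 19, 22, 26, 27]

Final merged array: [1, 2, 4, 11, 13, 14, 18, 19, 22, 26, 27]
Total comparisons: 10

The merged array is [1, 2, 4, 11, 13, 14, 18, 19, 22, 26, 27], requiring 10 comparisons. The merge step runs in O(n) time where n is the total number of elements.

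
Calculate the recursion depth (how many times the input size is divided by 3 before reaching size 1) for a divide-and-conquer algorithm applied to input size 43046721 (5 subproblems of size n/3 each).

For divide and conquer with division factor 3:

Problem sizes at each level:
Level 0: 43046721
Level 1: 14348907
Level 2: 4782969
Level 3: 1594323
Level 4: 531441
Level 5: 177147
Level 6: 59049
Level 7: 19683
Level 8: 6561
Level 9: 2187
Level 10: 729
Level 11: 243
Level 12: 81
Level 13: 27
Level 14: 9
Level 15: 3
Level 16: 1

The root is level 0 and the size-1 base case is level 16 (the tree spans levels 0 through 16, i.e. 17 levels counting the root), so the depth is the number of divisions: log_3(43046721) = 16

The recursion tree depth is log_3(43046721) = 16. At each level, the problem size is divided by 3, so it takes 16 divisions to reduce to a base case of size 1. The algorithm makes 5 recursive calls at each level.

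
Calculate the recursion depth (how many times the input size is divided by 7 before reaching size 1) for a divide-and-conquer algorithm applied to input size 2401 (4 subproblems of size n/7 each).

For divide and conquer with division factor 7:

Problem sizes at each level:
Level 0: 2401
Level 1: 343
Level 2: 49
Level 3: 7
Level 4: 1

The root is level 0 and the size-1 base case is level 4 (the tree spans levels 0 through 4, i.e. 5 levels counting the root), so the depth is the number of divisions: log_7(2401) = 4

The recursion tree depth is log_7(2401) = 4. At each level, the problem size is divided by 7, so it takes 4 divisions to reduce to a base case of size 1. The algorithm makes 4 recursive calls at each level.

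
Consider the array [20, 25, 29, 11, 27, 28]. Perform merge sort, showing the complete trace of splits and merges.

Merge sort trace:

Split: [20, 25, 29, 11, 27, 28] -> [20, 25, 29] and [11, 27, 28]
  Split: [20, 25, 29] -> [20] and [25, 29]
    Split: [25, 29] -> [25] and [29]
    Merge: [25] + [29] -> [25, 29]
  Merge: [20] + [25, 29] -> [20, 25, 29]
  Split: [11, 27, 28] -> [11] and [27, 28]
    Split: [27, 28] -> [27] and [28]
    Merge: [27] + [28] -> [27, 28]
  Merge: [11] + [27, 28] -> [11, 27, 28]
Merge: [20, 25, 29] + [11, 27, 28] -> [11, 20, 25, 27, 28, 29]

Final sorted array: [11, 20, 25, 27, 28, 29]

The merge sort proceeds by recursively splitting the array and merging sorted halves.
After all merges, the sorted array is [11, 20, 25, 27, 28, 29].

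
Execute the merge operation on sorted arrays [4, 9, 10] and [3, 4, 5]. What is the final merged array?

Merging process:

Compare 4 vs 3: take 3 from right. Merged: [3]
Compare 4 vs 4: take 4 from left. Merged: [3, 4]
Compare 9 vs 4: take 4 from right. Merged: [3, 4, 4]
Compare 9 vs 5: take 5 from right. Merged: [3, 4, 4, 5]
Append remaining from left: [9, 10]. Merged: [3, 4, 4, 5, 9, 10]

Final merged array: [3, 4, 4, 5, 9, 10]
Total comparisons: 4

The merged array is [3, 4, 4, 5, 9, 10], requiring 4 comparisons. The merge step runs in O(n) time where n is the total number of elements.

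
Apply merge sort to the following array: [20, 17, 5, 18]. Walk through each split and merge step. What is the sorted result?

Merge sort trace:

Split: [20, 17, 5, 18] -> [20, 17] and [5, 18]
  Split: [20, 17] -> [20] and [17]
  Merge: [20] + [17] -> [17, 20]
  Split: [5, 18] -> [5] and [18]
  Merge: [5] + [18] -> [5, 18]
Merge: [17, 20] + [5, 18] -> [5, 17, 18, 20]

Final sorted array: [5, 17, 18, 20]

The merge sort proceeds by recursively splitting the array and merging sorted halves.
After all merges, the sorted array is [5, 17, 18, 20].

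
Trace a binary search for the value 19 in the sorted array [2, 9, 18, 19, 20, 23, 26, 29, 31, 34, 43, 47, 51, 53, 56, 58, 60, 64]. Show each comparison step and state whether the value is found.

Binary search for 19 in [2, 9, 18, 19, 20, 23, 26, 29, 31, 34, 43, 47, 51, 53, 56, 58, 60, 64]:

lo=0, hi=17, mid=8, arr[mid]=31 -> 31 > 19, search left half
lo=0, hi=7, mid=3, arr[mid]=19 -> Found target at index 3!

Binary search finds 19 at index 3 after 2 comparisons. The search repeatedly halves the search space by comparing with the middle element.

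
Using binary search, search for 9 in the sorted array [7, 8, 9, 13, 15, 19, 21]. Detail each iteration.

Binary search for 9 in [7, 8, 9, 13, 15, 19, 21]:

lo=0, hi=6, mid=3, arr[mid]=13 -> 13 > 9, search left half
lo=0, hi=2, mid=1, arr[mid]=8 -> 8 < 9, search right half
lo=2, hi=2, mid=2, arr[mid]=9 -> Found target at index 2!

Binary search finds 9 at index 2 after 3 comparisons. The search repeatedly halves the search space by comparing with the middle element.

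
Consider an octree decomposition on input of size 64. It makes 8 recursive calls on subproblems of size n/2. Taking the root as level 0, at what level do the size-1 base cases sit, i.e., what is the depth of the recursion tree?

For divide and conquer with division factor 2:

Problem sizes at each level:
Level 0: 64
Level 1: 32
Level 2: 16
Level 3: 8
Level 4: 4
Level 5: 2
Level 6: 1

The root is level 0 and the size-1 base case is level 6 (the tree spans levels 0 through 6, i.e. 7 levels counting the root), so the depth is the number of divisions: log_2(64) = 6

The recursion tree depth is log_2(64) = 6. At each level, the problem size is divided by 2, so it takes 6 divisions to reduce to a base case of size 1. The algorithm makes 8 recursive calls at each level.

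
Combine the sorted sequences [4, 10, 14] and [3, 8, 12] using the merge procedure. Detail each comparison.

Merging process:

Compare 4 vs 3: take 3 from right. Merged: [3]
Compare 4 vs 8: take 4 from left. Merged: [3, 4]
Compare 10 vs 8: take 8 from right. Merged: [3, 4, 8]
Compare 10 vs 12: take 10 from left. Merged: [3, 4, 8, 10]
Compare 14 vs 12: take 12 from right. Merged: [3, 4, 8, 10, 12]
Append remaining from left: [14]. Merged: [3, 4, 8, 10, 12, 14]

Final merged array: [3, 4, 8, 10, 12, 14]
Total comparisons: 5

The merged array is [3, 4, 8, 10, 12, 14], requiring 5 comparisons. The merge step runs in O(n) time where n is the total number of elements.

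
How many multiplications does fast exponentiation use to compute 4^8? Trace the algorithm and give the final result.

Computing 4^8 by squaring (build up from 4^1; each line after the first costs one multiplication):

4^1 = 4
4^2 = (4^1)^2 = 4^2 = 16
4^4 = (4^2)^2 = 16^2 = 256
4^8 = (4^4)^2 = 256^2 = 65536

Result: 65536
Multiplications needed: 3 (3 lines after 4^1)

4^8 = 65536. Using exponentiation by squaring, this requires 3 multiplications. The key idea: if the exponent is even, square the half-power; if odd, multiply by the base once.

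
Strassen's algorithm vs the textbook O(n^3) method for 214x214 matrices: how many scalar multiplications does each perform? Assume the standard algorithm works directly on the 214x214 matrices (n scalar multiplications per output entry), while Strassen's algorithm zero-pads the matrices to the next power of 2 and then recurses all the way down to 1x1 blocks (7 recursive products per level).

Matrix multiplication for 214x214 matrices:

Strassen's algorithm requires power-of-2 dimensions. Pad 214x214 to 256x256 (next power of 2).

Standard algorithm: 214^3 = 9800344 multiplications
Strassen's algorithm: 7^(log2(256)) = 7^8 = 5764801 multiplications
Savings: 9800344 - 5764801 = 4035543 multiplications

Standard: 9800344 multiplications (214^3). Strassen: 5764801 multiplications (7^8, after padding to 256x256). Strassen reduces 8 recursive multiplications to 7 at each level.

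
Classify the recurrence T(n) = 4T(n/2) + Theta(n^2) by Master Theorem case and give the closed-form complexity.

Master Theorem for T(n) = 4T(n/2) + O(n^2):

a = 4, b = 2, c = 2
log_b(a) = log_2(4) = 2.0000

Case 2: c = 2 = log_2(4) = 2.0000
T(n) = O(n^2 log n) = O(n^2 log n)

For T(n) = 4T(n/2) + O(n^2): log_2(4) = 2.0000. This is Case 2 of the Master Theorem (c = log_b(a), equal work at all levels), giving O(n^2 log n).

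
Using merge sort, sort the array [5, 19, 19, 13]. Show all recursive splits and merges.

Merge sort trace:

Split: [5, 19, 19, 13] -> [5, 19] and [19, 13]
  Split: [5, 19] -> [5] and [19]
  Merge: [5] + [19] -> [5, 19]
  Split: [19, 13] -> [19] and [13]
  Merge: [19] + [13] -> [13, 19]
Merge: [5, 19] + [13, 19] -> [5, 13, 19, 19]

Final sorted array: [5, 13, 19, 19]

The merge sort proceeds by recursively splitting the array and merging sorted halves.
After all merges, the sorted array is [5, 13, 19, 19].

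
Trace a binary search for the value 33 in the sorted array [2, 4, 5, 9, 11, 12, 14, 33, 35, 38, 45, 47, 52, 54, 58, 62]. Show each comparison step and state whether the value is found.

Binary search for 33 in [2, 4, 5, 9, 11, 12, 14, 33, 35, 38, 45, 47, 52, 54, 58, 62]:

lo=0, hi=15, mid=7, arr[mid]=33 -> Found target at index 7!

Binary search finds 33 at index 7 after 1 comparisons. The search repeatedly halves the search space by comparing with the middle element.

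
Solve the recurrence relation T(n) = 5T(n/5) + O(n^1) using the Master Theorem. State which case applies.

Master Theorem for T(n) = 5T(n/5) + O(n^1):

a = 5, b = 5, c = 1
log_b(a) = log_5(5) = 1.0000

Case 2: c = 1 = log_5(5) = 1.0000
T(n) = O(n^1 log n) = O(n log n)

For T(n) = 5T(n/5) + O(n^1): log_5(5) = 1.0000. This is Case 2 of the Master Theorem (c = log_b(a), equal work at all levels), giving O(n log n).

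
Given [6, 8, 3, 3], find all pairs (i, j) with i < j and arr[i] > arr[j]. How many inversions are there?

Finding inversions in [6, 8, 3, 3]:

(0, 2): arr[0]=6 > arr[2]=3
(0, 3): arr[0]=6 > arr[3]=3
(1, 2): arr[1]=8 > arr[2]=3
(1, 3): arr[1]=8 > arr[3]=3

Total inversions: 4

The array has 4 inversion(s): (0,2), (0,3), (1,2), (1,3). Each pair (i,j) satisfies i < j and arr[i] > arr[j].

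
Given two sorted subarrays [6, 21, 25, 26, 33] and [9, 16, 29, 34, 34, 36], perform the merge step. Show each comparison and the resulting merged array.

Merging process:

Compare 6 vs 9: take 6 from left. Merged: [6]
Compare 21 vs 9: take 9 from right. Merged: [6, 9]
Compare 21 vs 16: take 16 from right. Merged: [6, 9, 16]
Compare 21 vs 29: take 21 from left. Merged: [6, 9, 16, 21]
Compare 25 vs 29: take 25 from left. Merged: [6, 9, 16, 21, 25]
Compare 26 vs 29: take 26 from left. Merged: [6, 9, 16, 21, 25, 26]
Compare 33 vs 29: take 29 from right. Merged: [6, 9, 16, 21, 25, 26, 29]
Compare 33 vs 34: take 33 from left. Merged: [6, 9, 16, 21, 25, 26, 29, 33]
Append remaining from right: [34, 34, 36]. Merged: [6, 9, 16, 21, 25, 26, 29, 33, 34, 34, 36]

Final merged array: [6, 9, 16, 21, 25, 26, 29, 33, 34, 34, 36]
Total comparisons: 8

The merged array is [6, 9, 16, 21, 25, 26, 29, 33, 34, 34, 36], requiring 8 comparisons. The merge step runs in O(n) time where n is the total number of elements.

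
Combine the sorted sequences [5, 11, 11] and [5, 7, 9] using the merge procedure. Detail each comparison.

Merging process:

Compare 5 vs 5: take 5 from left. Merged: [5]
Compare 11 vs 5: take 5 from right. Merged: [5, 5]
Compare 11 vs 7: take 7 from right. Merged: [5, 5, 7]
Compare 11 vs 9: take 9 from right. Merged: [5, 5, 7, 9]
Append remaining from left: [11, 11]. Merged: [5, 5, 7, 9, 11, 11]

Final merged array: [5, 5, 7, 9, 11, 11]
Total comparisons: 4

The merged array is [5, 5, 7, 9, 11, 11], requiring 4 comparisons. The merge step runs in O(n) time where n is the total number of elements.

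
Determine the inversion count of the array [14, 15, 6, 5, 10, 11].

Finding inversions in [14, 15, 6, 5, 10, 11]:

(0, 2): arr[0]=14 > arr[2]=6
(0, 3): arr[0]=14 > arr[3]=5
(0, 4): arr[0]=14 > arr[4]=10
(0, 5): arr[0]=14 > arr[5]=11
(1, 2): arr[1]=15 > arr[2]=6
(1, 3): arr[1]=15 > arr[3]=5
(1, 4): arr[1]=15 > arr[4]=10
(1, 5): arr[1]=15 > arr[5]=11
(2, 3): arr[2]=6 > arr[3]=5

Total inversions: 9

The array has 9 inversion(s): (0,2), (0,3), (0,4), (0,5), (1,2), (1,3), (1,4), (1,5), (2,3). Each pair (i,j) satisfies i < j and arr[i] > arr[j].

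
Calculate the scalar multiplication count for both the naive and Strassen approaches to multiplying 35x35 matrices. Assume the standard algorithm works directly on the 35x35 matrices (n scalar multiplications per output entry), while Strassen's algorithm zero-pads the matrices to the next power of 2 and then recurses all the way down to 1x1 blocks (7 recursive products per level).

Matrix multiplication for 35x35 matrices:

Strassen's algorithm requires power-of-2 dimensions. Pad 35x35 to 64x64 (next power of 2).

Standard algorithm: 35^3 = 42875 multiplications
Strassen's algorithm: 7^(log2(64)) = 7^6 = 117649 multiplications
Difference: 42875 - 117649 = -74774 (Strassen uses MORE here due to padding overhead — for small or just-over-power-of-2 n, padding can outweigh the per-level savings)

Standard: 42875 multiplications (35^3). Strassen: 117649 multiplications (7^6, after padding to 64x64). Strassen reduces 8 recursive multiplications to 7 at each level.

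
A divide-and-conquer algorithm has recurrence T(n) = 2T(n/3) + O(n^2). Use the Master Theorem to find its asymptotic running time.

Master Theorem for T(n) = 2T(n/3) + O(n^2):

a = 2, b = 3, c = 2
log_b(a) = log_3(2) = 0.6309

Case 3: c = 2 > log_3(2) = 0.6309
T(n) = O(n^2) = O(n^2)

For T(n) = 2T(n/3) + O(n^2): log_3(2) = 0.6309. This is Case 3 of the Master Theorem (c > log_b(a), work dominated by root), giving O(n^2).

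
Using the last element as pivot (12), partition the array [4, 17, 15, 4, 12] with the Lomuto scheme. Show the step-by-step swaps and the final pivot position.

Lomuto partition with pivot = 12:

Initial array: [4, 17, 15, 4, 12]

arr[0]=4 <= 12: swap with position 0, array becomes [4, 17, 15, 4, 12]
arr[1]=17 > 12: no swap
arr[2]=15 > 12: no swap
arr[3]=4 <= 12: swap with position 1, array becomes [4, 4, 15, 17, 12]

Place pivot at position 2: [4, 4, 12, 17, 15]
Pivot position: 2

After partitioning with pivot 12, the array becomes [4, 4, 12, 17, 15]. The pivot is placed at index 2. All elements to the left of the pivot are <= 12, and all elements to the right are > 12.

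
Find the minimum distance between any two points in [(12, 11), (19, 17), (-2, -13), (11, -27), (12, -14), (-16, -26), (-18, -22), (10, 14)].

Computing all pairwise distances among 8 points:

d((12, 11), (19, 17)) = 9.2195
d((12, 11), (-2, -13)) = 27.7849
d((12, 11), (11, -27)) = 38.0132
d((12, 11), (12, -14)) = 25.0
d((12, 11), (-16, -26)) = 46.4004
d((12, 11), (-18, -22)) = 44.5982
d((12, 11), (10, 14)) = 3.6056 <-- minimum
d((19, 17), (-2, -13)) = 36.6197
d((19, 17), (11, -27)) = 44.7214
d((19, 17), (12, -14)) = 31.7805
d((19, 17), (-16, -26)) = 55.4437
d((19, 17), (-18, -22)) = 53.7587
d((19, 17), (10, 14)) = 9.4868
d((-2, -13), (11, -27)) = 19.105
d((-2, -13), (12, -14)) = 14.0357
d((-2, -13), (-16, -26)) = 19.105
d((-2, -13), (-18, -22)) = 18.3576
d((-2, -13), (10, 14)) = 29.5466
d((11, -27), (12, -14)) = 13.0384
d((11, -27), (-16, -26)) = 27.0185
d((11, -27), (-18, -22)) = 29.4279
d((11, -27), (10, 14)) = 41.0122
d((12, -14), (-16, -26)) = 30.4631
d((12, -14), (-18, -22)) = 31.0483
d((12, -14), (10, 14)) = 28.0713
d((-16, -26), (-18, -22)) = 4.4721
d((-16, -26), (10, 14)) = 47.7074
d((-18, -22), (10, 14)) = 45.607

Closest pair: (12, 11) and (10, 14) with distance 3.6056

The closest pair is (12, 11) and (10, 14) with Euclidean distance 3.6056. For 8 points, brute-force pairwise comparison is shown above. For large n, the divide-and-conquer algorithm (sort by x, recurse on halves, check the dividing strip) achieves O(n log n).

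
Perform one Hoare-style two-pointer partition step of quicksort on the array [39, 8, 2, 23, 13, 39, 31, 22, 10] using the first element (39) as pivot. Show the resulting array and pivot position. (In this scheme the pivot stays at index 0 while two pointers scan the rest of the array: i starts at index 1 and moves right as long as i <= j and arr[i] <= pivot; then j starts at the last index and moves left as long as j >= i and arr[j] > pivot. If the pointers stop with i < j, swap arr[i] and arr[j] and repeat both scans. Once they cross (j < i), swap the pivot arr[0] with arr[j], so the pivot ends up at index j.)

Hoare-style two-pointer partition with pivot = 39:

Initial array: [39, 8, 2, 23, 13, 39, 31, 22, 10]

Pointers start at i = 1, j = 8.
i ends at 9, j ends at 8: the pointers have crossed (j < i), so scanning stops.

Swap pivot arr[0] with arr[8] to place pivot at position 8: [10, 8, 2, 23, 13, 39, 31, 22, 39]
Pivot position: 8

After partitioning with pivot 39, the array becomes [10, 8, 2, 23, 13, 39, 31, 22, 39]. The pivot is placed at index 8. All elements to the left of the pivot are <= 39, and all elements to the right are > 39.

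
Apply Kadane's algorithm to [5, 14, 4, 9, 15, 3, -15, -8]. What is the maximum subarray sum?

Using Kadane's algorithm on [5, 14, 4, 9, 15, 3, -15, -8]:

Scanning through the array:
Position 1 (value 14): max_ending_here = 19, max_so_far = 19
Position 2 (value 4): max_ending_here = 23, max_so_far = 23
Position 3 (value 9): max_ending_here = 32, max_so_far = 32
Position 4 (value 15): max_ending_here = 47, max_so_far = 47
Position 5 (value 3): max_ending_here = 50, max_so_far = 50
Position 6 (value -15): max_ending_here = 35, max_so_far = 50
Position 7 (value -8): max_ending_here = 27, max_so_far = 50

Maximum subarray: [5, 14, 4, 9, 15, 3]
Maximum sum: 50

The maximum subarray is [5, 14, 4, 9, 15, 3] with sum 50. This subarray runs from index 0 to index 5.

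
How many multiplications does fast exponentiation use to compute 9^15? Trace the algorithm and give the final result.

Computing 9^15 by squaring (build up from 9^1; each line after the first costs one multiplication):

9^1 = 9
9^2 = (9^1)^2 = 9^2 = 81
9^3 = 9 * 9^2 = 9 * 81 = 729
9^6 = (9^3)^2 = 729^2 = 531441
9^7 = 9 * 9^6 = 9 * 531441 = 4782969
9^14 = (9^7)^2 = 4782969^2 = 22876792454961
9^15 = 9 * 9^14 = 9 * 22876792454961 = 205891132094649

Result: 205891132094649
Multiplications needed: 6 (6 lines after 9^1)

9^15 = 205891132094649. Using exponentiation by squaring, this requires 6 multiplications. The key idea: if the exponent is even, square the half-power; if odd, multiply by the base once.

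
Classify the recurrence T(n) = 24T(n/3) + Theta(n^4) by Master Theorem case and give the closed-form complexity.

Master Theorem for T(n) = 24T(n/3) + O(n^4):

a = 24, b = 3, c = 4
log_b(a) = log_3(24) = 2.8928

Case 3: c = 4 > log_3(24) = 2.8928
T(n) = O(n^4) = O(n^4)

For T(n) = 24T(n/3) + O(n^4): log_3(24) = 2.8928. This is Case 3 of the Master Theorem (c > log_b(a), work dominated by root), giving O(n^4).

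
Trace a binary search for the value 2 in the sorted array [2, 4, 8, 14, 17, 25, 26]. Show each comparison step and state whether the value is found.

Binary search for 2 in [2, 4, 8, 14, 17, 25, 26]:

lo=0, hi=6, mid=3, arr[mid]=14 -> 14 > 2, search left half
lo=0, hi=2, mid=1, arr[mid]=4 -> 4 > 2, search left half
lo=0, hi=0, mid=0, arr[mid]=2 -> Found target at index 0!

Binary search finds 2 at index 0 after 3 comparisons. The search repeatedly halves the search space by comparing with the middle element.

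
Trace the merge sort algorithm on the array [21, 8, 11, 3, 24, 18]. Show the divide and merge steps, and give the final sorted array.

Merge sort trace:

Split: [21, 8, 11, 3, 24, 18] -> [21, 8, 11] and [3, 24, 18]
  Split: [21, 8, 11] -> [21] and [8, 11]
    Split: [8, 11] -> [8] and [11]
    Merge: [8] + [11] -> [8, 11]
  Merge: [21] + [8, 11] -> [8, 11, 21]
  Split: [3, 24, 18] -> [3] and [24, 18]
    Split: [24, 18] -> [24] and [18]
    Merge: [24] + [18] -> [18, 24]
  Merge: [3] + [18, 24] -> [3, 18, 24]
Merge: [8, 11, 21] + [3, 18, 24] -> [3, 8, 11, 18, 21, 24]

Final sorted array: [3, 8, 11, 18, 21, 24]

The merge sort proceeds by recursively splitting the array and merging sorted halves.
After all merges, the sorted array is [3, 8, 11, 18, 21, 24].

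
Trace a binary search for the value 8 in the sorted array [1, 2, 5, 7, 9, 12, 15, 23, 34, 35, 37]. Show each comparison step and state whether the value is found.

Binary search for 8 in [1, 2, 5, 7, 9, 12, 15, 23, 34, 35, 37]:

lo=0, hi=10, mid=5, arr[mid]=12 -> 12 > 8, search left half
lo=0, hi=4, mid=2, arr[mid]=5 -> 5 < 8, search right half
lo=3, hi=4, mid=3, arr[mid]=7 -> 7 < 8, search right half
lo=4, hi=4, mid=4, arr[mid]=9 -> 9 > 8, search left half
lo=4 > hi=3, target 8 not found

Binary search determines that 8 is not in the array after 4 comparisons. The search space was exhausted without finding the target.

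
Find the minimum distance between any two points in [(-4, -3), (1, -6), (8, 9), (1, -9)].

Computing all pairwise distances among 4 points:

d((-4, -3), (1, -6)) = 5.831
d((-4, -3), (8, 9)) = 16.9706
d((-4, -3), (1, -9)) = 7.8102
d((1, -6), (8, 9)) = 16.5529
d((1, -6), (1, -9)) = 3.0 <-- minimum
d((8, 9), (1, -9)) = 19.3132

Closest pair: (1, -6) and (1, -9) with distance 3.0

The closest pair is (1, -6) and (1, -9) with Euclidean distance 3.0. For 4 points, brute-force pairwise comparison is shown above. For large n, the divide-and-conquer algorithm (sort by x, recurse on halves, check the dividing strip) achieves O(n log n).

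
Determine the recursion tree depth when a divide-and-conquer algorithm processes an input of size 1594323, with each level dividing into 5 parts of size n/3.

For divide and conquer with division factor 3:

Problem sizes at each level:
Level 0: 1594323
Level 1: 531441
Level 2: 177147
Level 3: 59049
Level 4: 19683
Level 5: 6561
Level 6: 2187
Level 7: 729
Level 8: 243
Level 9: 81
Level 10: 27
Level 11: 9
Level 12: 3
Level 13: 1

The root is level 0 and the size-1 base case is level 13 (the tree spans levels 0 through 13, i.e. 14 levels counting the root), so the depth is the number of divisions: log_3(1594323) = 13

The recursion tree depth is log_3(1594323) = 13. At each level, the problem size is divided by 3, so it takes 13 divisions to reduce to a base case of size 1. The algorithm makes 5 recursive calls at each level.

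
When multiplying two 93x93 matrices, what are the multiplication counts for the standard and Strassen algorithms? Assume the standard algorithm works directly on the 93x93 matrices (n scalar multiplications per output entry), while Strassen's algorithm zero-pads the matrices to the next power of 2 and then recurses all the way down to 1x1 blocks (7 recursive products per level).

Matrix multiplication for 93x93 matrices:

Strassen's algorithm requires power-of-2 dimensions. Pad 93x93 to 128x128 (next power of 2).

Standard algorithm: 93^3 = 804357 multiplications
Strassen's algorithm: 7^(log2(128)) = 7^7 = 823543 multiplications
Difference: 804357 - 823543 = -19186 (Strassen uses MORE here due to padding overhead — for small or just-over-power-of-2 n, padding can outweigh the per-level savings)

Standard: 804357 multiplications (93^3). Strassen: 823543 multiplications (7^7, after padding to 128x128). Strassen reduces 8 recursive multiplications to 7 at each level.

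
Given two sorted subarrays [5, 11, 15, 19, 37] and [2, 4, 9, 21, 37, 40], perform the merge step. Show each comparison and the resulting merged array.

Merging process:

Compare 5 vs 2: take 2 from right. Merged: [2]
Compare 5 vs 4: take 4 from right. Merged: [2, 4]
Compare 5 vs 9: take 5 from left. Merged: [2, 4, 5]
Compare 11 vs 9: take 9 from right. Merged: [2, 4, 5, 9]
Compare 11 vs 21: take 11 from left. Merged: [2, 4, 5, 9, 11]
Compare 15 vs 21: take 15 from left. Merged: [2, 4, 5, 9, 11, 15]
Compare 19 vs 21: take 19 from left. Merged: [2, 4, 5, 9, 11, 15, 19]
Compare 37 vs 21: take 21 from right. Merged: [2, 4, 5, 9, 11, 15, 19, 21]
Compare 37 vs 37: take 37 from left. Merged: [2, 4, 5, 9, 11, 15, 19, 21, 37]
Append remaining from right: [37, 40]. Merged: [2, 4, 5, 9, 11, 15, 19, 21, 37, 37, 40]

Final merged array: [2, 4, 5, 9, 11, 15, 19, 21, 37, 37, 40]
Total comparisons: 9

The merged array is [2, 4, 5, 9, 11, 15, 19, 21, 37, 37, 40], requiring 9 comparisons. The merge step runs in O(n) time where n is the total number of elements.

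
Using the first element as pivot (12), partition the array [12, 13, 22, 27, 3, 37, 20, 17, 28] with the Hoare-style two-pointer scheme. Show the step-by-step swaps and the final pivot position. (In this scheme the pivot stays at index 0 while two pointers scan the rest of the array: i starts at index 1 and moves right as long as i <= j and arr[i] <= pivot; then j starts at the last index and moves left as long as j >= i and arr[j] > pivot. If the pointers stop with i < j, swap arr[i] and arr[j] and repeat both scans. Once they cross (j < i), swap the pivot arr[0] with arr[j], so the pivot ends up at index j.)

Hoare-style two-pointer partition with pivot = 12:

Initial array: [12, 13, 22, 27, 3, 37, 20, 17, 28]

Pointers start at i = 1, j = 8.
i stops at index 1 (arr[1]=13 > 12), j stops at index 4 (arr[4]=3 <= 12): swap arr[1] and arr[4], array becomes [12, 3, 22, 27, 13, 37, 20, 17, 28]
i ends at 2, j ends at 1: the pointers have crossed (j < i), so scanning stops.

Swap pivot arr[0] with arr[1] to place pivot at position 1: [3, 12, 22, 27, 13, 37, 20, 17, 28]
Pivot position: 1

After partitioning with pivot 12, the array becomes [3, 12, 22, 27, 13, 37, 20, 17, 28]. The pivot is placed at index 1. All elements to the left of the pivot are <= 12, and all elements to the right are > 12.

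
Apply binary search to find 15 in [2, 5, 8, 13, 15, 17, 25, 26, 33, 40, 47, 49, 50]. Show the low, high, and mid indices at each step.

Binary search for 15 in [2, 5, 8, 13, 15, 17, 25, 26, 33, 40, 47, 49, 50]:

lo=0, hi=12, mid=6, arr[mid]=25 -> 25 > 15, search left half
lo=0, hi=5, mid=2, arr[mid]=8 -> 8 < 15, search right half
lo=3, hi=5, mid=4, arr[mid]=15 -> Found target at index 4!

Binary search finds 15 at index 4 after 3 comparisons. The search repeatedly halves the search space by comparing with the middle element.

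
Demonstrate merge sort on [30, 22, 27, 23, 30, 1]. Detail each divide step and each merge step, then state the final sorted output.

Merge sort trace:

Split: [30, 22, 27, 23, 30, 1] -> [30, 22, 27] and [23, 30, 1]
  Split: [30, 22, 27] -> [30] and [22, 27]
    Split: [22, 27] -> [22] and [27]
    Merge: [22] + [27] -> [22, 27]
  Merge: [30] + [22, 27] -> [22, 27, 30]
  Split: [23, 30, 1] -> [23] and [30, 1]
    Split: [30, 1] -> [30] and [1]
    Merge: [30] + [1] -> [1, 30]
  Merge: [23] + [1, 30] -> [1, 23, 30]
Merge: [22, 27, 30] + [1, 23, 30] -> [1, 22, 23, 27, 30, 30]

Final sorted array: [1, 22, 23, 27, 30, 30]

The merge sort proceeds by recursively splitting the array and merging sorted halves.
After all merges, the sorted array is [1, 22, 23, 27, 30, 30].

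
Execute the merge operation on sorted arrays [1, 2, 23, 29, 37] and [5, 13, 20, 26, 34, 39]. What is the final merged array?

Merging process:

Compare 1 vs 5: take 1 from left. Merged: [1]
Compare 2 vs 5: take 2 from left. Merged: [1, 2]
Compare 23 vs 5: take 5 from right. Merged: [1, 2, 5]
Compare 23 vs 13: take 13 from right. Merged: [1, 2, 5, 13]
Compare 23 vs 20: take 20 from right. Merged: [1, 2, 5, 13, 20]
Compare 23 vs 26: take 23 from left. Merged: [1, 2, 5, 13, 20, 23]
Compare 29 vs 26: take 26 from right. Merged: [1, 2, 5, 13, 20, 23, 26]
Compare 29 vs 34: take 29 from left. Merged: [1, 2, 5, 13, 20, 23, 26, 29]
Compare 37 vs 34: take 34 from right. Merged: [1, 2, 5, 13, 20, 23, 26, 29, 34]
Compare 37 vs 39: take 37 from left. Merged: [1, 2, 5, 13, 20, 23, 26, 29, 34, 37]
Append remaining from right: [39]. Merged: [1, 2, 5, 13, 20, 23, 26, 29, 34, 37, 39]

Final merged array: [1, 2, 5, 13, 20, 23, 26, 29, 34, 37, 39]
Total comparisons: 10

The merged array is [1, 2, 5, 13, 20, 23, 26, 29, 34, 37, 39], requiring 10 comparisons. The merge step runs in O(n) time where n is the total number of elements.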